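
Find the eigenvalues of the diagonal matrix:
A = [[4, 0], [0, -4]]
λ₁ = 4, λ₂ = -4

The characteristic polynomial of A is det(A - λI) = (4 - λ)(-4 - λ) = 0.
The roots are λ = 4 and λ = -4, so the eigenvalues are the diagonal entries.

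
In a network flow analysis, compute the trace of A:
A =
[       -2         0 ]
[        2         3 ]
tr(A) = -2 + 3 = 1

The trace of a square matrix is the sum of its diagonal entries.
Diagonal entries of A: A[0][0] = -2, A[1][1] = 3.
tr(A) = -2 + 3 = 1.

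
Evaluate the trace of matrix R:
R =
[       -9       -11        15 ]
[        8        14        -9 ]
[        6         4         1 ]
tr(R) = -9 + 14 + 1 = 6

The trace of a square matrix is the sum of its diagonal entries.
Diagonal entries of R: R[0][0] = -9, R[1][1] = 14, R[2][2] = 1.
tr(R) = -9 + 14 + 1 = 6.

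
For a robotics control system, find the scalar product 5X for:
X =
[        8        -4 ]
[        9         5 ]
5X =
[       40       -20 ]
[       45        25 ]

Scalar multiplication is elementwise: (5X)[i][j] = 5 * X[i][j].
  (5X)[0][0] = 5 * (8) = 40
  (5X)[0][1] = 5 * (-4) = -20
  (5X)[1][0] = 5 * (9) = 45
  (5X)[1][1] = 5 * (5) = 25
5X =
[       40       -20 ]
[       45        25 ]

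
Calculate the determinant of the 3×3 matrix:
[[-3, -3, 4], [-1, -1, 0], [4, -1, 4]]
20

Expansion along first row:
det = -3·det([[-1,0],[-1,4]]) - -3·det([[-1,0],[4,4]]) + 4·det([[-1,-1],[4,-1]])
    = -3·(-1·4 - 0·-1) - -3·(-1·4 - 0·4) + 4·(-1·-1 - -1·4)
    = -3·-4 - -3·-4 + 4·5
    = 12 + -12 + 20 = 20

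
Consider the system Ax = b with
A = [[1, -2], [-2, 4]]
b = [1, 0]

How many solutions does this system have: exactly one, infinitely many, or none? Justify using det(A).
No solution

det(A) = (1)*(4) - (-2)*(-2) = 0, so A is singular.
The column space of A is span(column 1) = span([1, -2]).
b = [1, 0] is not a scalar multiple of column 1, so b ∉ column space and the system is inconsistent — no solution.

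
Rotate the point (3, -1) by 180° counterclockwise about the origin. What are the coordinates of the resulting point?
(-3, 1)

Rotation matrix R(θ) = [[cos θ, -sin θ], [sin θ, cos θ]]; for θ = 180°:
R = [[-1, 0], [0, -1]]
Result: R × [3, -1]ᵀ = [-1·3 + (0)·-1, 0·3 + (-1)·-1]ᵀ = (-3, 1)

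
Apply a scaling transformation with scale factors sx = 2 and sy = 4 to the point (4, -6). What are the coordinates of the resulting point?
(8, -24)

Scaling matrix:
[[2, 0], [0, 4]]
Result: (4 × 2, -6 × 4) = (8, -24)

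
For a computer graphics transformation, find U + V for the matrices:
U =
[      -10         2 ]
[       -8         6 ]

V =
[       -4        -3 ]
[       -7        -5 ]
U + V =
[      -14        -1 ]
[      -15         1 ]

Matrix addition is elementwise: (U+V)[i][j] = U[i][j] + V[i][j].
  (U+V)[0][0] = (-10) + (-4) = -14
  (U+V)[0][1] = (2) + (-3) = -1
  (U+V)[1][0] = (-8) + (-7) = -15
  (U+V)[1][1] = (6) + (-5) = 1
U + V =
[      -14        -1 ]
[      -15         1 ]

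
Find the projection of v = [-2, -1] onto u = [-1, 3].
[1/10, -3/10]

The projection of v onto u is proj_u(v) = ((v·u) / (u·u)) · u.
v·u = (-2)*(-1) + (-1)*(3) = -1.
u·u = (-1)*(-1) + (3)*(3) = 10.
coefficient = -1 / 10 = -1/10.
proj_u(v) = -1/10 · [-1, 3] = [1/10, -3/10].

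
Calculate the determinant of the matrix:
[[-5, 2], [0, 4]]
-20

For a 2×2 matrix [[a, b], [c, d]], det = ad - bc
det = (-5)(4) - (2)(0) = -20 - 0 = -20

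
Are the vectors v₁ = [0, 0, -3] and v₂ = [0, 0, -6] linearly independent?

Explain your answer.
No, linearly dependent (v₂ = 2·v₁)

Check whether there is a scalar k with v₂ = k·v₁.
Comparing components, k = 2 satisfies 2·[0, 0, -3] = [0, 0, -6].
Since v₂ is a scalar multiple of v₁, the two vectors are linearly dependent.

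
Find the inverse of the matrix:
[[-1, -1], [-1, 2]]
[[-2/3, -1/3], [-1/3, 1/3]]

For [[a,b],[c,d]], inverse = (1/det)·[[d,-b],[-c,a]]
det = -1·2 - -1·-1 = -3
Inverse = (1/-3)·[[2, 1], [1, -1]]
        = [[-2/3, -1/3], [-1/3, 1/3]]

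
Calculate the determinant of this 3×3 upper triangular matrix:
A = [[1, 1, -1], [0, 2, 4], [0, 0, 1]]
2

The determinant of a triangular matrix is the product of its diagonal entries (the off-diagonal entries above the diagonal do not affect it).
det(A) = (1) * (2) * (1) = 2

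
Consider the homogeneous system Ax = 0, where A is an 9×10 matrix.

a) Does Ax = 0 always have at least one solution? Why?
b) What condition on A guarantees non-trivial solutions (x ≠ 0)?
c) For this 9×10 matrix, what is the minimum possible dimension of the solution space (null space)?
a) Yes, x = 0 is always a solution. b) When A has linearly dependent columns (rank < n). c) Minimum nullity = 1.

a) x = 0 satisfies A·0 = 0, so the zero vector is always a solution.
b) Non-trivial solutions exist iff the columns of A are linearly dependent, equivalently rank(A) < n (the number of columns).
c) By rank-nullity, rank(A) + nullity(A) = n = 10. Since A has only 9 rows, rank(A) ≤ 9, so nullity(A) ≥ 10 - 9 = 1.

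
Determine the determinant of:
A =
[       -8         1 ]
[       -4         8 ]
det(A) = -60

For a 2×2 matrix [[a, b], [c, d]], det = a*d - b*c.
det(A) = (-8)*(8) - (1)*(-4) = -64 + 4 = -60.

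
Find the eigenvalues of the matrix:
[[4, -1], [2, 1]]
λ = 2 and λ = 3

Characteristic equation: det(A - λI) = 0
λ² - (trace)λ + (det) = 0
λ² - (5)λ + (6) = 0
λ² - 5λ + 6 = 0
Solving: λ = 2, 3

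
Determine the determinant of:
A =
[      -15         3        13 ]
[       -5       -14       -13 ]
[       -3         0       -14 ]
det(A) = -3579

Expand along row 0 (cofactor expansion): det(A) = a*(e*i - f*h) - b*(d*i - f*g) + c*(d*h - e*g), where the 3×3 is [[a, b, c], [d, e, f], [g, h, i]].
Minor M_00 = (-14)*(-14) - (-13)*(0) = 196 - 0 = 196.
Minor M_01 = (-5)*(-14) - (-13)*(-3) = 70 - 39 = 31.
Minor M_02 = (-5)*(0) - (-14)*(-3) = 0 - 42 = -42.
det(A) = (-15)*(196) - (3)*(31) + (13)*(-42) = -2940 - 93 - 546 = -3579.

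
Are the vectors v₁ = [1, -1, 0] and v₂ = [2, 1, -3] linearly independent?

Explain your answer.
Yes, linearly independent

Two vectors are linearly dependent iff one is a scalar multiple of the other.
No single scalar k satisfies v₂ = k·v₁ (the ratios of corresponding entries disagree), so v₁ and v₂ are linearly independent.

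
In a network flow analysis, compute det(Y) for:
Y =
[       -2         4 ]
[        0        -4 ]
det(Y) = 8

For a 2×2 matrix [[a, b], [c, d]], det = a*d - b*c.
det(Y) = (-2)*(-4) - (4)*(0) = 8 - 0 = 8.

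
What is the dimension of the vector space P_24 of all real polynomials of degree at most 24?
Dimension = 25

A polynomial of degree at most 24 can be written as a₀ + a₁x + a₂x² + … + a_24x^24, with 25 free coefficients a₀, …, a_24.
The set {1, x, x², …, x^24} is a basis: it spans P_24 (every such polynomial is a linear combination of these) and is linearly independent (a polynomial is zero iff all its coefficients are zero).
Therefore dim(P_24) = 24 + 1 = 25.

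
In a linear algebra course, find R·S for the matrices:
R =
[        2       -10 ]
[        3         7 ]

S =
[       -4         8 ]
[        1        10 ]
RS =
[      -18       -84 ]
[       -5        94 ]

Matrix multiplication: (RS)[i][j] = sum over k of R[i][k] * S[k][j].
  (RS)[0][0] = (2)*(-4) + (-10)*(1) = -18
  (RS)[0][1] = (2)*(8) + (-10)*(10) = -84
  (RS)[1][0] = (3)*(-4) + (7)*(1) = -5
  (RS)[1][1] = (3)*(8) + (7)*(10) = 94
RS =
[      -18       -84 ]
[       -5        94 ]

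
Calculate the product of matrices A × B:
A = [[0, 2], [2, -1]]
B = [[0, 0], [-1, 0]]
[[-2, 0], [1, 0]]

Matrix multiplication:
C[0][0] = 0×0 + 2×-1 = -2
C[0][1] = 0×0 + 2×0 = 0
C[1][0] = 2×0 + -1×-1 = 1
C[1][1] = 2×0 + -1×0 = 0
Result: [[-2, 0], [1, 0]]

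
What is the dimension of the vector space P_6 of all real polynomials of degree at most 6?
Dimension = 7

A polynomial of degree at most 6 can be written as a₀ + a₁x + a₂x² + … + a_6x^6, with 7 free coefficients a₀, …, a_6.
The set {1, x, x², …, x^6} is a basis: it spans P_6 (every such polynomial is a linear combination of these) and is linearly independent (a polynomial is zero iff all its coefficients are zero).
Therefore dim(P_6) = 6 + 1 = 7.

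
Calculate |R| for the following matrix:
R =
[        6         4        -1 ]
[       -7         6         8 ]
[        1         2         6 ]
det(R) = 340

Expand along row 0 (cofactor expansion): det(R) = a*(e*i - f*h) - b*(d*i - f*g) + c*(d*h - e*g), where the 3×3 is [[a, b, c], [d, e, f], [g, h, i]].
Minor M_00 = (6)*(6) - (8)*(2) = 36 - 16 = 20.
Minor M_01 = (-7)*(6) - (8)*(1) = -42 - 8 = -50.
Minor M_02 = (-7)*(2) - (6)*(1) = -14 - 6 = -20.
det(R) = (6)*(20) - (4)*(-50) + (-1)*(-20) = 120 + 200 + 20 = 340.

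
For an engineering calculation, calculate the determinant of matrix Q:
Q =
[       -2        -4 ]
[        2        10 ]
det(Q) = -12

For a 2×2 matrix [[a, b], [c, d]], det = a*d - b*c.
det(Q) = (-2)*(10) - (-4)*(2) = -20 + 8 = -12.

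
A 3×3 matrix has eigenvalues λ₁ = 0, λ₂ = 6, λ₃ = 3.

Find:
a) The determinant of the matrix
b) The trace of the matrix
det = 0, trace = 9

Two standard eigenvalue identities:
- det(A) equals the product of the eigenvalues (counted with multiplicity).
- trace(A) equals the sum of the eigenvalues.
det(A) = (0)*(6)*(3) = 0.
trace(A) = 0 + 6 + 3 = 9.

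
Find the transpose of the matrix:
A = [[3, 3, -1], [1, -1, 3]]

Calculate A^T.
[[3, 1], [3, -1], [-1, 3]]

The transpose sends entry (i,j) to (j,i); rows become columns.
Row 0 of A: [3, 3, -1] -> column 0 of A^T.
Row 1 of A: [1, -1, 3] -> column 1 of A^T.
A^T = [[3, 1], [3, -1], [-1, 3]]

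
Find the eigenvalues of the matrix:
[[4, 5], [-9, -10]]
λ = -5 and λ = -1

Characteristic equation: det(A - λI) = 0
λ² - (trace)λ + (det) = 0
λ² - (-6)λ + (5) = 0
λ² + 6λ + 5 = 0
Solving: λ = -5, -1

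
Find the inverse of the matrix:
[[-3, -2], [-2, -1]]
[[1, -2], [-2, 3]]

For [[a,b],[c,d]], inverse = (1/det)·[[d,-b],[-c,a]]
det = -3·-1 - -2·-2 = -1
Inverse = (1/-1)·[[-1, 2], [2, -3]]
        = [[1, -2], [-2, 3]]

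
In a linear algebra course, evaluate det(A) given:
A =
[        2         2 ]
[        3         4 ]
det(A) = 2

For a 2×2 matrix [[a, b], [c, d]], det = a*d - b*c.
det(A) = (2)*(4) - (2)*(3) = 8 - 6 = 2.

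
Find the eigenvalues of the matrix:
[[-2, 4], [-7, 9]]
λ = 2 and λ = 5

Characteristic equation: det(A - λI) = 0
λ² - (trace)λ + (det) = 0
λ² - (7)λ + (10) = 0
λ² - 7λ + 10 = 0
Solving: λ = 2, 5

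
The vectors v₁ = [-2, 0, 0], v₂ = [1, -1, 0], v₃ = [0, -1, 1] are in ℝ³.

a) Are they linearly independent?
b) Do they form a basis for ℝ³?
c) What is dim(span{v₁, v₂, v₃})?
Yes independent, yes basis, dim = 3

Stack v₁, v₂, v₃ as rows of a 3×3 matrix.
[[-2, 0, 0]; [1, -1, 0]; [0, -1, 1]] is already lower triangular with nonzero diagonal entries (-2, -1, 1), so its determinant is the product of the diagonal entries, det = (-2)·(-1)·(1) = 2 ≠ 0, and the rows are linearly independent.
Three linearly independent vectors in ℝ³ form a basis for ℝ³, so dim(span{v₁,v₂,v₃}) = 3.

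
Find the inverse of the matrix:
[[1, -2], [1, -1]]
[[-1, 2], [-1, 1]]

For [[a,b],[c,d]], inverse = (1/det)·[[d,-b],[-c,a]]
det = 1·-1 - -2·1 = 1
Inverse = (1/1)·[[-1, 2], [-1, 1]]
        = [[-1, 2], [-1, 1]]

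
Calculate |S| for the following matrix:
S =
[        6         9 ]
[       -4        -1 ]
det(S) = 30

For a 2×2 matrix [[a, b], [c, d]], det = a*d - b*c.
det(S) = (6)*(-1) - (9)*(-4) = -6 + 36 = 30.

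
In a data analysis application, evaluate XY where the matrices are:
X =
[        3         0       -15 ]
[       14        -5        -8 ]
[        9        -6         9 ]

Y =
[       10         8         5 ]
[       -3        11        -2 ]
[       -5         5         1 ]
XY =
[      105       -51         0 ]
[      195        17        72 ]
[       63        51        66 ]

Matrix multiplication: (XY)[i][j] = sum over k of X[i][k] * Y[k][j].
  (XY)[0][0] = (3)*(10) + (0)*(-3) + (-15)*(-5) = 105
  (XY)[0][1] = (3)*(8) + (0)*(11) + (-15)*(5) = -51
  (XY)[0][2] = (3)*(5) + (0)*(-2) + (-15)*(1) = 0
  (XY)[1][0] = (14)*(10) + (-5)*(-3) + (-8)*(-5) = 195
  (XY)[1][1] = (14)*(8) + (-5)*(11) + (-8)*(5) = 17
  (XY)[1][2] = (14)*(5) + (-5)*(-2) + (-8)*(1) = 72
  (XY)[2][0] = (9)*(10) + (-6)*(-3) + (9)*(-5) = 63
  (XY)[2][1] = (9)*(8) + (-6)*(11) + (9)*(5) = 51
  (XY)[2][2] = (9)*(5) + (-6)*(-2) + (9)*(1) = 66
XY =
[      105       -51         0 ]
[      195        17        72 ]
[       63        51        66 ]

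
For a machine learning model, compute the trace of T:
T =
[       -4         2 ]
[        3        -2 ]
tr(T) = -4 - 2 = -6

The trace of a square matrix is the sum of its diagonal entries.
Diagonal entries of T: T[0][0] = -4, T[1][1] = -2.
tr(T) = -4 - 2 = -6.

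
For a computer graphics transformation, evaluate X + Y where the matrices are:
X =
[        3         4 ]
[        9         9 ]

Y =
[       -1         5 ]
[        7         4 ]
X + Y =
[        2         9 ]
[       16        13 ]

Matrix addition is elementwise: (X+Y)[i][j] = X[i][j] + Y[i][j].
  (X+Y)[0][0] = (3) + (-1) = 2
  (X+Y)[0][1] = (4) + (5) = 9
  (X+Y)[1][0] = (9) + (7) = 16
  (X+Y)[1][1] = (9) + (4) = 13
X + Y =
[        2         9 ]
[       16        13 ]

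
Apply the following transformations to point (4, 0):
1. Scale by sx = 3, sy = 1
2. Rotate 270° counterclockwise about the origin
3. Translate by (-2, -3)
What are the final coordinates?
(-2, -15)

Step 1: Scale → (12, 0)
Step 2: Rotate 270° → (0, -12)
Step 3: Translate → (-2, -15)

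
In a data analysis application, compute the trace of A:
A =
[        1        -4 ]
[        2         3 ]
tr(A) = 1 + 3 = 4

The trace of a square matrix is the sum of its diagonal entries.
Diagonal entries of A: A[0][0] = 1, A[1][1] = 3.
tr(A) = 1 + 3 = 4.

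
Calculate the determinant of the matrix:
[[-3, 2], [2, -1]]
-1

For a 2×2 matrix [[a, b], [c, d]], det = ad - bc
det = (-3)(-1) - (2)(2) = 3 - 4 = -1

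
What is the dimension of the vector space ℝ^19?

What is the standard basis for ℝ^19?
Dimension = 19; standard basis = {e_1, e_2, e_3, …, e_19}

ℝ^19 is the space of 19-tuples of real numbers; its dimension is 19.
The standard basis consists of 19 vectors: e_1, e_2, e_3, …, e_19, where e_i is the vector with 1 in position i and 0 elsewhere.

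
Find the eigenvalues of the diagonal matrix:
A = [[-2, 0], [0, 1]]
λ₁ = -2, λ₂ = 1

The characteristic polynomial of A is det(A - λI) = (-2 - λ)(1 - λ) = 0.
The roots are λ = -2 and λ = 1, so the eigenvalues are the diagonal entries.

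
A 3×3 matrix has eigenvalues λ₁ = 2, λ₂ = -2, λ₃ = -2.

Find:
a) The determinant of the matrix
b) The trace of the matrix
det = 8, trace = -2

Two standard eigenvalue identities:
- det(A) equals the product of the eigenvalues (counted with multiplicity).
- trace(A) equals the sum of the eigenvalues.
det(A) = (2)*(-2)*(-2) = 8.
trace(A) = 2 - 2 - 2 = -2.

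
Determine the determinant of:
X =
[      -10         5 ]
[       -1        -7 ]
det(X) = 75

For a 2×2 matrix [[a, b], [c, d]], det = a*d - b*c.
det(X) = (-10)*(-7) - (5)*(-1) = 70 + 5 = 75.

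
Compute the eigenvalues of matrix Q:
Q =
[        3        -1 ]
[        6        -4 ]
λ = -3, 2

Solve det(Q - λI) = 0. For a 2×2 matrix the characteristic equation is λ² - (trace)λ + det = 0.
trace(Q) = a + d = 3 - 4 = -1.
det(Q) = a*d - b*c = (3)*(-4) - (-1)*(6) = -12 + 6 = -6.
Characteristic equation: λ² - (-1)λ + (-6) = 0.
Discriminant = (-1)² - 4*(-6) = 1 + 24 = 25.
λ = (-1 ± √25) / 2 = (-1 ± 5) / 2 = -3, 2.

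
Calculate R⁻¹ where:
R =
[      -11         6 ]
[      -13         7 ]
det(R) = 1
R⁻¹ =
[        7        -6 ]
[       13       -11 ]

For a 2×2 matrix R = [[a, b], [c, d]] with det(R) ≠ 0, R⁻¹ = (1/det(R)) * [[d, -b], [-c, a]].
det(R) = (-11)*(7) - (6)*(-13) = -77 + 78 = 1.
R⁻¹ = (1/1) * [[7, -6], [13, -11]].
Dividing each entry by 1 and reducing:
R⁻¹ =
[        7        -6 ]
[       13       -11 ]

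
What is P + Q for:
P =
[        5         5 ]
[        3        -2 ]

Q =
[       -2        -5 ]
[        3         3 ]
P + Q =
[        3         0 ]
[        6         1 ]

Matrix addition is elementwise: (P+Q)[i][j] = P[i][j] + Q[i][j].
  (P+Q)[0][0] = (5) + (-2) = 3
  (P+Q)[0][1] = (5) + (-5) = 0
  (P+Q)[1][0] = (3) + (3) = 6
  (P+Q)[1][1] = (-2) + (3) = 1
P + Q =
[        3         0 ]
[        6         1 ]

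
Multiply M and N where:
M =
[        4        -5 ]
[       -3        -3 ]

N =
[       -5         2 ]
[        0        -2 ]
MN =
[      -20        18 ]
[       15         0 ]

Matrix multiplication: (MN)[i][j] = sum over k of M[i][k] * N[k][j].
  (MN)[0][0] = (4)*(-5) + (-5)*(0) = -20
  (MN)[0][1] = (4)*(2) + (-5)*(-2) = 18
  (MN)[1][0] = (-3)*(-5) + (-3)*(0) = 15
  (MN)[1][1] = (-3)*(2) + (-3)*(-2) = 0
MN =
[      -20        18 ]
[       15         0 ]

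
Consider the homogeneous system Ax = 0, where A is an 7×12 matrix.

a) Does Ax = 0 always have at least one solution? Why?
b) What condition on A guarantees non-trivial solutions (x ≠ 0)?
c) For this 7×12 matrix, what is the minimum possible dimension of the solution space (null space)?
a) Yes, x = 0 is always a solution. b) When A has linearly dependent columns (rank < n). c) Minimum nullity = 5.

a) x = 0 satisfies A·0 = 0, so the zero vector is always a solution.
b) Non-trivial solutions exist iff the columns of A are linearly dependent, equivalently rank(A) < n (the number of columns).
c) By rank-nullity, rank(A) + nullity(A) = n = 12. Since A has only 7 rows, rank(A) ≤ 7, so nullity(A) ≥ 12 - 7 = 5.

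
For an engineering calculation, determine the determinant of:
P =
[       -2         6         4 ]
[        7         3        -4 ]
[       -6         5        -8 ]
det(P) = 700

Expand along row 0 (cofactor expansion): det(P) = a*(e*i - f*h) - b*(d*i - f*g) + c*(d*h - e*g), where the 3×3 is [[a, b, c], [d, e, f], [g, h, i]].
Minor M_00 = (3)*(-8) - (-4)*(5) = -24 + 20 = -4.
Minor M_01 = (7)*(-8) - (-4)*(-6) = -56 - 24 = -80.
Minor M_02 = (7)*(5) - (3)*(-6) = 35 + 18 = 53.
det(P) = (-2)*(-4) - (6)*(-80) + (4)*(53) = 8 + 480 + 212 = 700.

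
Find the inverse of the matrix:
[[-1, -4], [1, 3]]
[[3, 4], [-1, -1]]

For [[a,b],[c,d]], inverse = (1/det)·[[d,-b],[-c,a]]
det = -1·3 - -4·1 = 1
Inverse = (1/1)·[[3, 4], [-1, -1]]
        = [[3, 4], [-1, -1]]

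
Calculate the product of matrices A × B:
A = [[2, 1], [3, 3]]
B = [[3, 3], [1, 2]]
[[7, 8], [12, 15]]

Matrix multiplication:
C[0][0] = 2×3 + 1×1 = 7
C[0][1] = 2×3 + 1×2 = 8
C[1][0] = 3×3 + 3×1 = 12
C[1][1] = 3×3 + 3×2 = 15
Result: [[7, 8], [12, 15]]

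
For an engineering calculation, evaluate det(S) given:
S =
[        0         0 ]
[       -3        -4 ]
det(S) = 0

For a 2×2 matrix [[a, b], [c, d]], det = a*d - b*c.
det(S) = (0)*(-4) - (0)*(-3) = 0 - 0 = 0.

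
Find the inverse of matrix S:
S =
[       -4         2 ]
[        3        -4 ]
det(S) = 10
S⁻¹ =
[     -2/5      -1/5 ]
[    -3/10      -2/5 ]

For a 2×2 matrix S = [[a, b], [c, d]] with det(S) ≠ 0, S⁻¹ = (1/det(S)) * [[d, -b], [-c, a]].
det(S) = (-4)*(-4) - (2)*(3) = 16 - 6 = 10.
S⁻¹ = (1/10) * [[-4, -2], [-3, -4]].
Dividing each entry by 10 and reducing:
S⁻¹ =
[     -2/5      -1/5 ]
[    -3/10      -2/5 ]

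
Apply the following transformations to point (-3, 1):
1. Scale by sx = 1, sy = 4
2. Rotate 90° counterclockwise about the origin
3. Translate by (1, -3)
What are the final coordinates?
(-3, -6)

Step 1: Scale → (-3, 4)
Step 2: Rotate 90° → (-4, -3)
Step 3: Translate → (-3, -6)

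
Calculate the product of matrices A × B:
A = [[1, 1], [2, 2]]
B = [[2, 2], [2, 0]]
[[4, 2], [8, 4]]

Matrix multiplication:
C[0][0] = 1×2 + 1×2 = 4
C[0][1] = 1×2 + 1×0 = 2
C[1][0] = 2×2 + 2×2 = 8
C[1][1] = 2×2 + 2×0 = 4
Result: [[4, 2], [8, 4]]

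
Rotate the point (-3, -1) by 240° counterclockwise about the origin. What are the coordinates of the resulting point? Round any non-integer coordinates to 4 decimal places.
(0.6340, 3.0981)

Rotation matrix R(θ) = [[cos θ, -sin θ], [sin θ, cos θ]]; for θ = 240°:
R = [[-1/2, √3/2], [-√3/2, -1/2]]
Result: R × [-3, -1]ᵀ = [-1/2·-3 + (√3/2)·-1, -√3/2·-3 + (-1/2)·-1]ᵀ = (0.6340, 3.0981)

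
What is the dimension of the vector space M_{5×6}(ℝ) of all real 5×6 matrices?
Dimension = 30

A real 5×6 matrix is determined by its 5·6 = 30 independent entries.
A standard basis is {E_ij : 1 ≤ i ≤ 5, 1 ≤ j ≤ 6}, where E_ij has a 1 in position (i, j) and 0 elsewhere — there are 30 such matrices, and they are linearly independent and span M_{5×6}(ℝ).
Therefore dim(M_{5×6}(ℝ)) = 30.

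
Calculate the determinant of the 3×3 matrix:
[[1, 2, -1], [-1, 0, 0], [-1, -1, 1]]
1

Expansion along first row:
det = 1·det([[0,0],[-1,1]]) - 2·det([[-1,0],[-1,1]]) + -1·det([[-1,0],[-1,-1]])
    = 1·(0·1 - 0·-1) - 2·(-1·1 - 0·-1) + -1·(-1·-1 - 0·-1)
    = 1·0 - 2·-1 + -1·1
    = 0 + 2 + -1 = 1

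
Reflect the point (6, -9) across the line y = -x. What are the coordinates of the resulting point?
(9, -6)

Reflection across line y = -x: (6, -9) → (9, -6)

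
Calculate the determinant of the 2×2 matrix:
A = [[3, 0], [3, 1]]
3

For A = [[a, b], [c, d]], det(A) = a*d - b*c.
det(A) = (3)*(1) - (0)*(3) = 3 - 0 = 3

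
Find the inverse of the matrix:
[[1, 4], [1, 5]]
[[5, -4], [-1, 1]]

For [[a,b],[c,d]], inverse = (1/det)·[[d,-b],[-c,a]]
det = 1·5 - 4·1 = 1
Inverse = (1/1)·[[5, -4], [-1, 1]]
        = [[5, -4], [-1, 1]]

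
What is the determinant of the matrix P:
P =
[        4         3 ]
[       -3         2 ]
det(P) = 17

For a 2×2 matrix [[a, b], [c, d]], det = a*d - b*c.
det(P) = (4)*(2) - (3)*(-3) = 8 + 9 = 17.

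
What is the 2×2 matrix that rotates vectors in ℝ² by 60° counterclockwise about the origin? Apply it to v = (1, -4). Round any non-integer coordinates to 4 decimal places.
R = [[1/2, -√3/2], [√3/2, 1/2]]; R·v = (3.9641, -1.1340)

A counterclockwise rotation by angle θ in ℝ² has matrix R(θ) = [[cos θ, -sin θ], [sin θ, cos θ]].
For θ = 60°: cos θ = 1/2, sin θ = √3/2.
R(60°) = [[1/2, -√3/2], [√3/2, 1/2]].
R·v = [1/2·1 + (-√3/2)·-4, √3/2·1 + 1/2·-4] = (3.9641, -1.1340).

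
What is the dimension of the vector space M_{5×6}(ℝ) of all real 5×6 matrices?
Dimension = 30

A real 5×6 matrix is determined by its 5·6 = 30 independent entries.
A standard basis is {E_ij : 1 ≤ i ≤ 5, 1 ≤ j ≤ 6}, where E_ij has a 1 in position (i, j) and 0 elsewhere — there are 30 such matrices, and they are linearly independent and span M_{5×6}(ℝ).
Therefore dim(M_{5×6}(ℝ)) = 30.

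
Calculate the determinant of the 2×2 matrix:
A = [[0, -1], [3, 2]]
3

For A = [[a, b], [c, d]], det(A) = a*d - b*c.
det(A) = (0)*(2) - (-1)*(3) = 0 - -3 = 3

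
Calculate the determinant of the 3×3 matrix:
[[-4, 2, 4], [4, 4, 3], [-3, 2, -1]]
110

Expansion along first row:
det = -4·det([[4,3],[2,-1]]) - 2·det([[4,3],[-3,-1]]) + 4·det([[4,4],[-3,2]])
    = -4·(4·-1 - 3·2) - 2·(4·-1 - 3·-3) + 4·(4·2 - 4·-3)
    = -4·-10 - 2·5 + 4·20
    = 40 + -10 + 80 = 110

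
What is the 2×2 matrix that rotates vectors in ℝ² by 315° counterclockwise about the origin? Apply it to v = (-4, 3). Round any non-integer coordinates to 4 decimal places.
R = [[√2/2, √2/2], [-√2/2, √2/2]]; R·v = (-0.7071, 4.9497)

A counterclockwise rotation by angle θ in ℝ² has matrix R(θ) = [[cos θ, -sin θ], [sin θ, cos θ]].
For θ = 315°: cos θ = √2/2, sin θ = -√2/2.
R(315°) = [[√2/2, √2/2], [-√2/2, √2/2]].
R·v = [√2/2·-4 + (√2/2)·3, -√2/2·-4 + √2/2·3] = (-0.7071, 4.9497).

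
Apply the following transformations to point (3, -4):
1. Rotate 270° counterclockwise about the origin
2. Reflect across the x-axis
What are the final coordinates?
(-4, 3)

Step 1: Rotate 270° → (-4, -3)
Step 2: Reflect across the x-axis → (-4, 3)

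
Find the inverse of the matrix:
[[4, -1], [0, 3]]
[[1/4, 1/12], [0, 1/3]]

For [[a,b],[c,d]], inverse = (1/det)·[[d,-b],[-c,a]]
det = 4·3 - -1·0 = 12
Inverse = (1/12)·[[3, 1], [0, 4]]
        = [[1/4, 1/12], [0, 1/3]]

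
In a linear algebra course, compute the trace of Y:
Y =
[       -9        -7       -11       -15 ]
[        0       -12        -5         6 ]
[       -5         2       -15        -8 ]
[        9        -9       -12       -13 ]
tr(Y) = -9 - 12 - 15 - 13 = -49

The trace of a square matrix is the sum of its diagonal entries.
Diagonal entries of Y: Y[0][0] = -9, Y[1][1] = -12, Y[2][2] = -15, Y[3][3] = -13.
tr(Y) = -9 - 12 - 15 - 13 = -49.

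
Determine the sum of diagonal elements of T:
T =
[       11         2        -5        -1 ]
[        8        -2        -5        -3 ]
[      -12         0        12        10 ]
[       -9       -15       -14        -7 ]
tr(T) = 11 - 2 + 12 - 7 = 14

The trace of a square matrix is the sum of its diagonal entries.
Diagonal entries of T: T[0][0] = 11, T[1][1] = -2, T[2][2] = 12, T[3][3] = -7.
tr(T) = 11 - 2 + 12 - 7 = 14.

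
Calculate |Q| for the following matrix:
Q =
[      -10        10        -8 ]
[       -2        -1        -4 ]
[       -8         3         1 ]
det(Q) = 342

Expand along row 0 (cofactor expansion): det(Q) = a*(e*i - f*h) - b*(d*i - f*g) + c*(d*h - e*g), where the 3×3 is [[a, b, c], [d, e, f], [g, h, i]].
Minor M_00 = (-1)*(1) - (-4)*(3) = -1 + 12 = 11.
Minor M_01 = (-2)*(1) - (-4)*(-8) = -2 - 32 = -34.
Minor M_02 = (-2)*(3) - (-1)*(-8) = -6 - 8 = -14.
det(Q) = (-10)*(11) - (10)*(-34) + (-8)*(-14) = -110 + 340 + 112 = 342.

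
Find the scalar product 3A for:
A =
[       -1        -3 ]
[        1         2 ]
3A =
[       -3        -9 ]
[        3         6 ]

Scalar multiplication is elementwise: (3A)[i][j] = 3 * A[i][j].
  (3A)[0][0] = 3 * (-1) = -3
  (3A)[0][1] = 3 * (-3) = -9
  (3A)[1][0] = 3 * (1) = 3
  (3A)[1][1] = 3 * (2) = 6
3A =
[       -3        -9 ]
[        3         6 ]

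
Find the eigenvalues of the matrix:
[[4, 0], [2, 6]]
λ = 4 and λ = 6

Characteristic equation: det(A - λI) = 0
λ² - (trace)λ + (det) = 0
λ² - (10)λ + (24) = 0
λ² - 10λ + 24 = 0
Solving: λ = 4, 6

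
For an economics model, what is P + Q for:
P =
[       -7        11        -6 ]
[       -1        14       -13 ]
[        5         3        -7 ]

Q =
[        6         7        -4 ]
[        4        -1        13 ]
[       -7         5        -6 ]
P + Q =
[       -1        18       -10 ]
[        3        13         0 ]
[       -2         8       -13 ]

Matrix addition is elementwise: (P+Q)[i][j] = P[i][j] + Q[i][j].
  (P+Q)[0][0] = (-7) + (6) = -1
  (P+Q)[0][1] = (11) + (7) = 18
  (P+Q)[0][2] = (-6) + (-4) = -10
  (P+Q)[1][0] = (-1) + (4) = 3
  (P+Q)[1][1] = (14) + (-1) = 13
  (P+Q)[1][2] = (-13) + (13) = 0
  (P+Q)[2][0] = (5) + (-7) = -2
  (P+Q)[2][1] = (3) + (5) = 8
  (P+Q)[2][2] = (-7) + (-6) = -13
P + Q =
[       -1        18       -10 ]
[        3        13         0 ]
[       -2         8       -13 ]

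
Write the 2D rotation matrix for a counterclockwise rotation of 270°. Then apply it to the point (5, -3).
R = [[0, 1], [-1, 0]]; R·(5, -3) = (-3, -5)

Rotation matrix formula: R(θ) = [[cos θ, -sin θ], [sin θ, cos θ]]
For θ = 270°:
cos(270°) = 0
sin(270°) = -1
R = [[0, 1], [-1, 0]]
Apply to (5, -3): [0·5 + (1)·-3, -1·5 + 0·-3] = (-3, -5)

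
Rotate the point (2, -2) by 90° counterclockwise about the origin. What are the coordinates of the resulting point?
(2, 2)

Rotation matrix R(θ) = [[cos θ, -sin θ], [sin θ, cos θ]]; for θ = 90°:
R = [[0, -1], [1, 0]]
Result: R × [2, -2]ᵀ = [0·2 + (-1)·-2, 1·2 + (0)·-2]ᵀ = (2, 2)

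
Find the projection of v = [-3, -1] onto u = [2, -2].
[-1, 1]

The projection of v onto u is proj_u(v) = ((v·u) / (u·u)) · u.
v·u = (-3)*(2) + (-1)*(-2) = -4.
u·u = (2)*(2) + (-2)*(-2) = 8.
coefficient = -4 / 8 = -1/2.
proj_u(v) = -1/2 · [2, -2] = [-1, 1].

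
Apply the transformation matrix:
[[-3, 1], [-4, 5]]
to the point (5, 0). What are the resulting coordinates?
(-15, -20)

Matrix multiplication:
[[-3, 1], [-4, 5]] × [5, 0]ᵀ
= [-3×5 + 1×0, -4×5 + 5×0]ᵀ
= [-15.0000, -20.0000]ᵀ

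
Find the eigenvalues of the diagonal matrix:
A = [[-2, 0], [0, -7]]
λ₁ = -2, λ₂ = -7

The characteristic polynomial of A is det(A - λI) = (-2 - λ)(-7 - λ) = 0.
The roots are λ = -2 and λ = -7, so the eigenvalues are the diagonal entries.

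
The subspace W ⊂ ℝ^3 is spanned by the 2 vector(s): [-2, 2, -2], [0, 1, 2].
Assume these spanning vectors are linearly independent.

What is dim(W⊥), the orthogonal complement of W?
dim(W⊥) = 1

For any subspace W of ℝ^n, dim(W) + dim(W⊥) = n (the whole-space dimension).
Here the given 2 vectors are linearly independent, so dim(W) = 2.
Thus dim(W⊥) = n - dim(W) = 3 - 2 = 1.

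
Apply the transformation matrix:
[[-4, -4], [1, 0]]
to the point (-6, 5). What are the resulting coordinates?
(4, -6)

Matrix multiplication:
[[-4, -4], [1, 0]] × [-6, 5]ᵀ
= [-4×-6 + -4×5, 1×-6 + 0×5]ᵀ
= [4.0000, -6.0000]ᵀ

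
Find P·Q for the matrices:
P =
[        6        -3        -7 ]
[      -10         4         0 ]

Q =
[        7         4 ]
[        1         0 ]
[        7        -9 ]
PQ =
[      -10        87 ]
[      -66       -40 ]

Matrix multiplication: (PQ)[i][j] = sum over k of P[i][k] * Q[k][j].
  (PQ)[0][0] = (6)*(7) + (-3)*(1) + (-7)*(7) = -10
  (PQ)[0][1] = (6)*(4) + (-3)*(0) + (-7)*(-9) = 87
  (PQ)[1][0] = (-10)*(7) + (4)*(1) + (0)*(7) = -66
  (PQ)[1][1] = (-10)*(4) + (4)*(0) + (0)*(-9) = -40
PQ =
[      -10        87 ]
[      -66       -40 ]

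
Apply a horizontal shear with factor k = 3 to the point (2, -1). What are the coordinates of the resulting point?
(-1, -1)

Shear matrix for horizontal shear with factor k = 3:
[[1, 3], [0, 1]]
Result: (2, -1) → (-1, -1)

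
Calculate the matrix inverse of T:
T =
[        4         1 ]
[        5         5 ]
det(T) = 15
T⁻¹ =
[      1/3     -1/15 ]
[     -1/3      4/15 ]

For a 2×2 matrix T = [[a, b], [c, d]] with det(T) ≠ 0, T⁻¹ = (1/det(T)) * [[d, -b], [-c, a]].
det(T) = (4)*(5) - (1)*(5) = 20 - 5 = 15.
T⁻¹ = (1/15) * [[5, -1], [-5, 4]].
Dividing each entry by 15 and reducing:
T⁻¹ =
[      1/3     -1/15 ]
[     -1/3      4/15 ]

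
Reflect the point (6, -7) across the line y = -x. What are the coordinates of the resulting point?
(7, -6)

Reflection across line y = -x: (6, -7) → (7, -6)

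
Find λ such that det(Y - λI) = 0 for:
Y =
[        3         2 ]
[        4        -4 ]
λ = -5, 4

Solve det(Y - λI) = 0. For a 2×2 matrix the characteristic equation is λ² - (trace)λ + det = 0.
trace(Y) = a + d = 3 - 4 = -1.
det(Y) = a*d - b*c = (3)*(-4) - (2)*(4) = -12 - 8 = -20.
Characteristic equation: λ² - (-1)λ + (-20) = 0.
Discriminant = (-1)² - 4*(-20) = 1 + 80 = 81.
λ = (-1 ± √81) / 2 = (-1 ± 9) / 2 = -5, 4.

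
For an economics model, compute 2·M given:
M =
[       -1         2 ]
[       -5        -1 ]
2M =
[       -2         4 ]
[      -10        -2 ]

Scalar multiplication is elementwise: (2M)[i][j] = 2 * M[i][j].
  (2M)[0][0] = 2 * (-1) = -2
  (2M)[0][1] = 2 * (2) = 4
  (2M)[1][0] = 2 * (-5) = -10
  (2M)[1][1] = 2 * (-1) = -2
2M =
[       -2         4 ]
[      -10        -2 ]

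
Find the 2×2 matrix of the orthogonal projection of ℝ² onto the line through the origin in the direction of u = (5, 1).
[[25/26, 5/26], [5/26, 1/26]]

The orthogonal projection onto the line spanned by a nonzero vector u = (a, b) has matrix P = (u uᵀ) / (uᵀ u) = (1/(a² + b²)) · [[a², ab], [ab, b²]].
Here u = (5, 1), so a² + b² = 25 + 1 = 26.
P = (1/26) · [[25, 5], [5, 1]] = [[25/26, 5/26], [5/26, 1/26]].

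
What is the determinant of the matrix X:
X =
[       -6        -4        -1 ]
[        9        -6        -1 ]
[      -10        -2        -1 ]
det(X) = -22

Expand along row 0 (cofactor expansion): det(X) = a*(e*i - f*h) - b*(d*i - f*g) + c*(d*h - e*g), where the 3×3 is [[a, b, c], [d, e, f], [g, h, i]].
Minor M_00 = (-6)*(-1) - (-1)*(-2) = 6 - 2 = 4.
Minor M_01 = (9)*(-1) - (-1)*(-10) = -9 - 10 = -19.
Minor M_02 = (9)*(-2) - (-6)*(-10) = -18 - 60 = -78.
det(X) = (-6)*(4) - (-4)*(-19) + (-1)*(-78) = -24 - 76 + 78 = -22.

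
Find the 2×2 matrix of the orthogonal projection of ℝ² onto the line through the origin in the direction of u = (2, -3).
[[4/13, -6/13], [-6/13, 9/13]]

The orthogonal projection onto the line spanned by a nonzero vector u = (a, b) has matrix P = (u uᵀ) / (uᵀ u) = (1/(a² + b²)) · [[a², ab], [ab, b²]].
Here u = (2, -3), so a² + b² = 4 + 9 = 13.
P = (1/13) · [[4, -6], [-6, 9]] = [[4/13, -6/13], [-6/13, 9/13]].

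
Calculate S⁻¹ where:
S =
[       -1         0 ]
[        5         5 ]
det(S) = -5
S⁻¹ =
[       -1         0 ]
[        1       1/5 ]

For a 2×2 matrix S = [[a, b], [c, d]] with det(S) ≠ 0, S⁻¹ = (1/det(S)) * [[d, -b], [-c, a]].
det(S) = (-1)*(5) - (0)*(5) = -5 - 0 = -5.
S⁻¹ = (1/-5) * [[5, 0], [-5, -1]].
Dividing each entry by -5 and reducing:
S⁻¹ =
[       -1         0 ]
[        1       1/5 ]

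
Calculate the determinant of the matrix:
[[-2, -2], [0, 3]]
-6

For a 2×2 matrix [[a, b], [c, d]], det = ad - bc
det = (-2)(3) - (-2)(0) = -6 - 0 = -6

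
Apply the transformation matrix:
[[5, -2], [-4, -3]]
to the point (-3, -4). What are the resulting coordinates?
(-7, 24)

Matrix multiplication:
[[5, -2], [-4, -3]] × [-3, -4]ᵀ
= [5×-3 + -2×-4, -4×-3 + -3×-4]ᵀ
= [-7.0000, 24.0000]ᵀ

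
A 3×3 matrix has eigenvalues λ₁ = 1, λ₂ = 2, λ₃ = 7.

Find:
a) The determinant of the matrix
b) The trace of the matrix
det = 14, trace = 10

Two standard eigenvalue identities:
- det(A) equals the product of the eigenvalues (counted with multiplicity).
- trace(A) equals the sum of the eigenvalues.
det(A) = (1)*(2)*(7) = 14.
trace(A) = 1 + 2 + 7 = 10.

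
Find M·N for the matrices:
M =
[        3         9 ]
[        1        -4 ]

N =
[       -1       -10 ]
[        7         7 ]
MN =
[       60        33 ]
[      -29       -38 ]

Matrix multiplication: (MN)[i][j] = sum over k of M[i][k] * N[k][j].
  (MN)[0][0] = (3)*(-1) + (9)*(7) = 60
  (MN)[0][1] = (3)*(-10) + (9)*(7) = 33
  (MN)[1][0] = (1)*(-1) + (-4)*(7) = -29
  (MN)[1][1] = (1)*(-10) + (-4)*(7) = -38
MN =
[       60        33 ]
[      -29       -38 ]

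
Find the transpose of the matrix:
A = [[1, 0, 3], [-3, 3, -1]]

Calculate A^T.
[[1, -3], [0, 3], [3, -1]]

The transpose sends entry (i,j) to (j,i); rows become columns.
Row 0 of A: [1, 0, 3] -> column 0 of A^T.
Row 1 of A: [-3, 3, -1] -> column 1 of A^T.
A^T = [[1, -3], [0, 3], [3, -1]]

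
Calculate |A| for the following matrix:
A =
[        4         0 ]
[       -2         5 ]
det(A) = 20

For a 2×2 matrix [[a, b], [c, d]], det = a*d - b*c.
det(A) = (4)*(5) - (0)*(-2) = 20 - 0 = 20.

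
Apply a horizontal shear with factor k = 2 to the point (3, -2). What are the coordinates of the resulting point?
(-1, -2)

Shear matrix for horizontal shear with factor k = 2:
[[1, 2], [0, 1]]
Result: (3, -2) → (-1, -2)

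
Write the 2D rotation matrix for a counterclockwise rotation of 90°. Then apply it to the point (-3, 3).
R = [[0, -1], [1, 0]]; R·(-3, 3) = (-3, -3)

Rotation matrix formula: R(θ) = [[cos θ, -sin θ], [sin θ, cos θ]]
For θ = 90°:
cos(90°) = 0
sin(90°) = 1
R = [[0, -1], [1, 0]]
Apply to (-3, 3): [0·-3 + (-1)·3, 1·-3 + 0·3] = (-3, -3)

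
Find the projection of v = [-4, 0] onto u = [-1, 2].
[-4/5, 8/5]

The projection of v onto u is proj_u(v) = ((v·u) / (u·u)) · u.
v·u = (-4)*(-1) + (0)*(2) = 4.
u·u = (-1)*(-1) + (2)*(2) = 5.
coefficient = 4 / 5 = 4/5.
proj_u(v) = 4/5 · [-1, 2] = [-4/5, 8/5].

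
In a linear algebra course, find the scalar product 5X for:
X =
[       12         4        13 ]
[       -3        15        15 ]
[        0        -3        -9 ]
5X =
[       60        20        65 ]
[      -15        75        75 ]
[        0       -15       -45 ]

Scalar multiplication is elementwise: (5X)[i][j] = 5 * X[i][j].
  (5X)[0][0] = 5 * (12) = 60
  (5X)[0][1] = 5 * (4) = 20
  (5X)[0][2] = 5 * (13) = 65
  (5X)[1][0] = 5 * (-3) = -15
  (5X)[1][1] = 5 * (15) = 75
  (5X)[1][2] = 5 * (15) = 75
  (5X)[2][0] = 5 * (0) = 0
  (5X)[2][1] = 5 * (-3) = -15
  (5X)[2][2] = 5 * (-9) = -45
5X =
[       60        20        65 ]
[      -15        75        75 ]
[        0       -15       -45 ]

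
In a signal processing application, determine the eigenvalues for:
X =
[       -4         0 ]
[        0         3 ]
λ = -4, 3

Solve det(X - λI) = 0. For a 2×2 matrix the characteristic equation is λ² - (trace)λ + det = 0.
trace(X) = a + d = -4 + 3 = -1.
det(X) = a*d - b*c = (-4)*(3) - (0)*(0) = -12 - 0 = -12.
Characteristic equation: λ² - (-1)λ + (-12) = 0.
Discriminant = (-1)² - 4*(-12) = 1 + 48 = 49.
λ = (-1 ± √49) / 2 = (-1 ± 7) / 2 = -4, 3.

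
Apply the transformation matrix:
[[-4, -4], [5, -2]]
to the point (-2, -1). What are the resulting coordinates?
(12, -8)

Matrix multiplication:
[[-4, -4], [5, -2]] × [-2, -1]ᵀ
= [-4×-2 + -4×-1, 5×-2 + -2×-1]ᵀ
= [12.0000, -8.0000]ᵀ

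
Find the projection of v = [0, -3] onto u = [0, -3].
[0, -3]

The projection of v onto u is proj_u(v) = ((v·u) / (u·u)) · u.
v·u = (0)*(0) + (-3)*(-3) = 9.
u·u = (0)*(0) + (-3)*(-3) = 9.
coefficient = 9 / 9 = 1.
proj_u(v) = 1 · [0, -3] = [0, -3].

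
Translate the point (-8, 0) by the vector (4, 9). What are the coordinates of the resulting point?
(-4, 9)

Translation by (4, 9):
x' = -8 + 4 = -4
y' = 0 + 9 = 9
Homogeneous matrix: [[1, 0, 4], [0, 1, 9], [0, 0, 1]]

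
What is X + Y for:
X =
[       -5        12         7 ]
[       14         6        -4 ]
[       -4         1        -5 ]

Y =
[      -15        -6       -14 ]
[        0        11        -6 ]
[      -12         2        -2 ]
X + Y =
[      -20         6        -7 ]
[       14        17       -10 ]
[      -16         3        -7 ]

Matrix addition is elementwise: (X+Y)[i][j] = X[i][j] + Y[i][j].
  (X+Y)[0][0] = (-5) + (-15) = -20
  (X+Y)[0][1] = (12) + (-6) = 6
  (X+Y)[0][2] = (7) + (-14) = -7
  (X+Y)[1][0] = (14) + (0) = 14
  (X+Y)[1][1] = (6) + (11) = 17
  (X+Y)[1][2] = (-4) + (-6) = -10
  (X+Y)[2][0] = (-4) + (-12) = -16
  (X+Y)[2][1] = (1) + (2) = 3
  (X+Y)[2][2] = (-5) + (-2) = -7
X + Y =
[      -20         6        -7 ]
[       14        17       -10 ]
[      -16         3        -7 ]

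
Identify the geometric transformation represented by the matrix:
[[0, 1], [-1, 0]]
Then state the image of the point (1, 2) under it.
rotation by 90° clockwise (i.e., 270° counterclockwise); image of (1, 2) is (2, -1)

This matches the form [[cos θ, -sin θ], [sin θ, cos θ]] of a rotation matrix; reading off cos θ and sin θ gives the angle.
The matrix [[0, 1], [-1, 0]] represents: rotation by 90° clockwise (i.e., 270° counterclockwise).
Applying it to (1, 2): [0·1 + 1·2, -1·1 + 0·2] = (2, -1).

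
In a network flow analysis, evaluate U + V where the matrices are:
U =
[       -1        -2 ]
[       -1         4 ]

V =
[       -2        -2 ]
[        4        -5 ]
U + V =
[       -3        -4 ]
[        3        -1 ]

Matrix addition is elementwise: (U+V)[i][j] = U[i][j] + V[i][j].
  (U+V)[0][0] = (-1) + (-2) = -3
  (U+V)[0][1] = (-2) + (-2) = -4
  (U+V)[1][0] = (-1) + (4) = 3
  (U+V)[1][1] = (4) + (-5) = -1
U + V =
[       -3        -4 ]
[        3        -1 ]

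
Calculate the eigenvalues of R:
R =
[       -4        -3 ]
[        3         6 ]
λ = -3, 5

Solve det(R - λI) = 0. For a 2×2 matrix the characteristic equation is λ² - (trace)λ + det = 0.
trace(R) = a + d = -4 + 6 = 2.
det(R) = a*d - b*c = (-4)*(6) - (-3)*(3) = -24 + 9 = -15.
Characteristic equation: λ² - (2)λ + (-15) = 0.
Discriminant = (2)² - 4*(-15) = 4 + 60 = 64.
λ = (2 ± √64) / 2 = (2 ± 8) / 2 = -3, 5.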